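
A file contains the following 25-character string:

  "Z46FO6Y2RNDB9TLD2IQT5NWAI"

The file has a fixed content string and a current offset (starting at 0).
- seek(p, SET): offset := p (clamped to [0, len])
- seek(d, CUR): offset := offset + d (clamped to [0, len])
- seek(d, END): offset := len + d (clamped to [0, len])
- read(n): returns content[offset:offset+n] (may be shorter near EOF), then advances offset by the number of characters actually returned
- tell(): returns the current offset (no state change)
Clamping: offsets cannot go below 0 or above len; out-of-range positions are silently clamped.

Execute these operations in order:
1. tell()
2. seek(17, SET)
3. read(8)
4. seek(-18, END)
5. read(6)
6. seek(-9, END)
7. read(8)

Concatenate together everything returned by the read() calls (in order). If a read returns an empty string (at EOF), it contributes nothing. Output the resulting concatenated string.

After 1 (tell()): offset=0
After 2 (seek(17, SET)): offset=17
After 3 (read(8)): returned 'IQT5NWAI', offset=25
After 4 (seek(-18, END)): offset=7
After 5 (read(6)): returned '2RNDB9', offset=13
After 6 (seek(-9, END)): offset=16
After 7 (read(8)): returned '2IQT5NWA', offset=24

Answer: IQT5NWAI2RNDB92IQT5NWA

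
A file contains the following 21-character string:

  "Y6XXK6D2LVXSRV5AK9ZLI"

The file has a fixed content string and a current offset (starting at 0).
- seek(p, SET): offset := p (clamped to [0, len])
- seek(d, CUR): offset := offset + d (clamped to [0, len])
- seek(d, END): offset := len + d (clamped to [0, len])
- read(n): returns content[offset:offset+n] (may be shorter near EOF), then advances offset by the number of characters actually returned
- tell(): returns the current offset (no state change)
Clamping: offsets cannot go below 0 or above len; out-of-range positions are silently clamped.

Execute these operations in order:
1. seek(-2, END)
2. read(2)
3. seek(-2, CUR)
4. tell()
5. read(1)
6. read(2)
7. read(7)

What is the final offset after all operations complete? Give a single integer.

Answer: 21

Derivation:
After 1 (seek(-2, END)): offset=19
After 2 (read(2)): returned 'LI', offset=21
After 3 (seek(-2, CUR)): offset=19
After 4 (tell()): offset=19
After 5 (read(1)): returned 'L', offset=20
After 6 (read(2)): returned 'I', offset=21
After 7 (read(7)): returned '', offset=21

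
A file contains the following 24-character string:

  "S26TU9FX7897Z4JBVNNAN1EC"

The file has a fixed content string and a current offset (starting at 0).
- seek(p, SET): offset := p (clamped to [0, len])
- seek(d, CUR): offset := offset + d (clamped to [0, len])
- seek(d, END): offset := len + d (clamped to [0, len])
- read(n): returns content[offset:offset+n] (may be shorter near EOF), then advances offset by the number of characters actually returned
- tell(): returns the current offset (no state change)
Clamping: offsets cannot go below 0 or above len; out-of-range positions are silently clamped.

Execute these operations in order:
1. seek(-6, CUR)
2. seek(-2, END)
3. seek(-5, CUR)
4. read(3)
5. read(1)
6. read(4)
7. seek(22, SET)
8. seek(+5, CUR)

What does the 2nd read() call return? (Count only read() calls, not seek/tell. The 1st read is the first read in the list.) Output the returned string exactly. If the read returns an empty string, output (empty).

After 1 (seek(-6, CUR)): offset=0
After 2 (seek(-2, END)): offset=22
After 3 (seek(-5, CUR)): offset=17
After 4 (read(3)): returned 'NNA', offset=20
After 5 (read(1)): returned 'N', offset=21
After 6 (read(4)): returned '1EC', offset=24
After 7 (seek(22, SET)): offset=22
After 8 (seek(+5, CUR)): offset=24

Answer: N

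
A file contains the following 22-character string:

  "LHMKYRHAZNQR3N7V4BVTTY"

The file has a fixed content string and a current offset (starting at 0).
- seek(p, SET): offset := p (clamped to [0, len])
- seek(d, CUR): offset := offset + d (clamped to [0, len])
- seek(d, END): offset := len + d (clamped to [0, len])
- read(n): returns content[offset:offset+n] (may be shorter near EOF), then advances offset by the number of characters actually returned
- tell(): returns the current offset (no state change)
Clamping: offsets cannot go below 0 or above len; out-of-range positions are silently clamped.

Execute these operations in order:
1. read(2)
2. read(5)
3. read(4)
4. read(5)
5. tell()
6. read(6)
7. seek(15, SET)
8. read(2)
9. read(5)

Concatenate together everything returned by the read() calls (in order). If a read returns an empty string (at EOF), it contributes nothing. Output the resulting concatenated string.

After 1 (read(2)): returned 'LH', offset=2
After 2 (read(5)): returned 'MKYRH', offset=7
After 3 (read(4)): returned 'AZNQ', offset=11
After 4 (read(5)): returned 'R3N7V', offset=16
After 5 (tell()): offset=16
After 6 (read(6)): returned '4BVTTY', offset=22
After 7 (seek(15, SET)): offset=15
After 8 (read(2)): returned 'V4', offset=17
After 9 (read(5)): returned 'BVTTY', offset=22

Answer: LHMKYRHAZNQR3N7V4BVTTYV4BVTTY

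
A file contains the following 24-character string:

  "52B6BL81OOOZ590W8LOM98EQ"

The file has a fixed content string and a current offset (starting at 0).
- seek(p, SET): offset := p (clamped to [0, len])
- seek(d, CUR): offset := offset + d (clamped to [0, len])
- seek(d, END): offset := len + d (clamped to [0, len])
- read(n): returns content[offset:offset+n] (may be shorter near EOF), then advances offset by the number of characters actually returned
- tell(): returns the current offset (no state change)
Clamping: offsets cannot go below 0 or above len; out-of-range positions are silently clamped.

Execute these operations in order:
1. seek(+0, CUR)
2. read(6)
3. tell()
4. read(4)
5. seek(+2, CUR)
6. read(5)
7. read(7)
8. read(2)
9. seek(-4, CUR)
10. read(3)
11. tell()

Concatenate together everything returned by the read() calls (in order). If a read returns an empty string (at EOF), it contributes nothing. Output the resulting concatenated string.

Answer: 52B6BL81OO590W8LOM98EQ98E

Derivation:
After 1 (seek(+0, CUR)): offset=0
After 2 (read(6)): returned '52B6BL', offset=6
After 3 (tell()): offset=6
After 4 (read(4)): returned '81OO', offset=10
After 5 (seek(+2, CUR)): offset=12
After 6 (read(5)): returned '590W8', offset=17
After 7 (read(7)): returned 'LOM98EQ', offset=24
After 8 (read(2)): returned '', offset=24
After 9 (seek(-4, CUR)): offset=20
After 10 (read(3)): returned '98E', offset=23
After 11 (tell()): offset=23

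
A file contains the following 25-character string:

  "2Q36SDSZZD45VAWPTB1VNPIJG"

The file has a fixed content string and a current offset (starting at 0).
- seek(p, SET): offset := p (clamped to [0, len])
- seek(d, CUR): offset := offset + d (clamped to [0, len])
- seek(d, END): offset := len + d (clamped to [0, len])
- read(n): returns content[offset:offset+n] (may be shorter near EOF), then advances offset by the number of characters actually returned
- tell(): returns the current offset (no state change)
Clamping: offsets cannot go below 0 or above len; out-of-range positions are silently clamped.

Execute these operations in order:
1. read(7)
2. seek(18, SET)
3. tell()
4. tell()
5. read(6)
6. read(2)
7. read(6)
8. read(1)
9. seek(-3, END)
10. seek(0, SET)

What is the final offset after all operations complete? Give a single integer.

Answer: 0

Derivation:
After 1 (read(7)): returned '2Q36SDS', offset=7
After 2 (seek(18, SET)): offset=18
After 3 (tell()): offset=18
After 4 (tell()): offset=18
After 5 (read(6)): returned '1VNPIJ', offset=24
After 6 (read(2)): returned 'G', offset=25
After 7 (read(6)): returned '', offset=25
After 8 (read(1)): returned '', offset=25
After 9 (seek(-3, END)): offset=22
After 10 (seek(0, SET)): offset=0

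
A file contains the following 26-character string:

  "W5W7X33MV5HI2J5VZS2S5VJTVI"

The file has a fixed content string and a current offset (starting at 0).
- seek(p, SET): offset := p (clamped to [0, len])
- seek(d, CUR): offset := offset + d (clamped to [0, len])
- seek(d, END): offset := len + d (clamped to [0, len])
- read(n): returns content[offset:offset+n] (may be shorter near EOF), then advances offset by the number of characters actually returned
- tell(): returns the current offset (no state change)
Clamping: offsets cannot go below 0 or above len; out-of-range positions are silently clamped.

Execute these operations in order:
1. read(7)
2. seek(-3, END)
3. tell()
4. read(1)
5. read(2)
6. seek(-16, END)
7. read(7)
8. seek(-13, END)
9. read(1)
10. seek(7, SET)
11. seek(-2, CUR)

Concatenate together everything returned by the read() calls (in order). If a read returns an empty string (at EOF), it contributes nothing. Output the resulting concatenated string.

After 1 (read(7)): returned 'W5W7X33', offset=7
After 2 (seek(-3, END)): offset=23
After 3 (tell()): offset=23
After 4 (read(1)): returned 'T', offset=24
After 5 (read(2)): returned 'VI', offset=26
After 6 (seek(-16, END)): offset=10
After 7 (read(7)): returned 'HI2J5VZ', offset=17
After 8 (seek(-13, END)): offset=13
After 9 (read(1)): returned 'J', offset=14
After 10 (seek(7, SET)): offset=7
After 11 (seek(-2, CUR)): offset=5

Answer: W5W7X33TVIHI2J5VZJ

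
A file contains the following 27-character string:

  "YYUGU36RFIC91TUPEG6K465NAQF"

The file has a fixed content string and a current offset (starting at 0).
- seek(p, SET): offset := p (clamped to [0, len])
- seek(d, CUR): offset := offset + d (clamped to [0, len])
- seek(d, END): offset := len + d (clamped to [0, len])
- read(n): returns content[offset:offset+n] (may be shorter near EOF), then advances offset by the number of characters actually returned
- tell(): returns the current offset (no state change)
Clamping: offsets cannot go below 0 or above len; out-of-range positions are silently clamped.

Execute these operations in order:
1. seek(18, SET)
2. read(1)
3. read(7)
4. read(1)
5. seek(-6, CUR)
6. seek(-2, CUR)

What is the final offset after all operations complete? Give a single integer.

After 1 (seek(18, SET)): offset=18
After 2 (read(1)): returned '6', offset=19
After 3 (read(7)): returned 'K465NAQ', offset=26
After 4 (read(1)): returned 'F', offset=27
After 5 (seek(-6, CUR)): offset=21
After 6 (seek(-2, CUR)): offset=19

Answer: 19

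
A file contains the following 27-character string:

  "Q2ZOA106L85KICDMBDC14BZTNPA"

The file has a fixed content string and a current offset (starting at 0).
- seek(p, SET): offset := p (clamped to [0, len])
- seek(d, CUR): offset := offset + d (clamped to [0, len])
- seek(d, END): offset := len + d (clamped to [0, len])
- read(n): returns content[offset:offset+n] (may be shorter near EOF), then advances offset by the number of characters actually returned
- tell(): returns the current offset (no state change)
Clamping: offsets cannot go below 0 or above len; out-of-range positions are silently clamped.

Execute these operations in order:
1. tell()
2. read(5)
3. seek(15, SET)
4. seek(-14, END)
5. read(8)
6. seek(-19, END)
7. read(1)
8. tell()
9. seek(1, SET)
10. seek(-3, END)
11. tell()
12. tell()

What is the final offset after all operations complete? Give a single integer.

Answer: 24

Derivation:
After 1 (tell()): offset=0
After 2 (read(5)): returned 'Q2ZOA', offset=5
After 3 (seek(15, SET)): offset=15
After 4 (seek(-14, END)): offset=13
After 5 (read(8)): returned 'CDMBDC14', offset=21
After 6 (seek(-19, END)): offset=8
After 7 (read(1)): returned 'L', offset=9
After 8 (tell()): offset=9
After 9 (seek(1, SET)): offset=1
After 10 (seek(-3, END)): offset=24
After 11 (tell()): offset=24
After 12 (tell()): offset=24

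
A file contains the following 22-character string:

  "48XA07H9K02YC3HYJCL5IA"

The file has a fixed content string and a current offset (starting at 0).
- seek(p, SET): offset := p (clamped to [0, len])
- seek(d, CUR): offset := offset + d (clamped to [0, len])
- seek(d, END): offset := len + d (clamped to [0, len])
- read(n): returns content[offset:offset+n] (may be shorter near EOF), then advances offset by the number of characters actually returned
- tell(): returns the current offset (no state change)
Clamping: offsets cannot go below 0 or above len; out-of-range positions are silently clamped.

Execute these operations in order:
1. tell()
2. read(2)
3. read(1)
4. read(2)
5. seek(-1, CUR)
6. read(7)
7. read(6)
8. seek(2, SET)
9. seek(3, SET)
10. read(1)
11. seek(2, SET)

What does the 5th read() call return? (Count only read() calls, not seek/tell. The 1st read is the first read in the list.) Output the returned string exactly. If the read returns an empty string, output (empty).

After 1 (tell()): offset=0
After 2 (read(2)): returned '48', offset=2
After 3 (read(1)): returned 'X', offset=3
After 4 (read(2)): returned 'A0', offset=5
After 5 (seek(-1, CUR)): offset=4
After 6 (read(7)): returned '07H9K02', offset=11
After 7 (read(6)): returned 'YC3HYJ', offset=17
After 8 (seek(2, SET)): offset=2
After 9 (seek(3, SET)): offset=3
After 10 (read(1)): returned 'A', offset=4
After 11 (seek(2, SET)): offset=2

Answer: YC3HYJ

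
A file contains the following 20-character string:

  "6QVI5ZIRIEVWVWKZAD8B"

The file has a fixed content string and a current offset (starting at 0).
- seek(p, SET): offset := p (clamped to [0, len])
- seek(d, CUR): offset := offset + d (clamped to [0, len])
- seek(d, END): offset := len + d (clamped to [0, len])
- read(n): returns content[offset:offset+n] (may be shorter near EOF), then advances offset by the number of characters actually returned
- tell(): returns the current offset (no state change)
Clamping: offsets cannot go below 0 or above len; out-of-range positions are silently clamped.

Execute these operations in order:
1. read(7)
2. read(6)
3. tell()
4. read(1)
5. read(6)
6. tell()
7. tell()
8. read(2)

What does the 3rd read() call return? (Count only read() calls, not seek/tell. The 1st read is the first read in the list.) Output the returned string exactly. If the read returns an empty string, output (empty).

After 1 (read(7)): returned '6QVI5ZI', offset=7
After 2 (read(6)): returned 'RIEVWV', offset=13
After 3 (tell()): offset=13
After 4 (read(1)): returned 'W', offset=14
After 5 (read(6)): returned 'KZAD8B', offset=20
After 6 (tell()): offset=20
After 7 (tell()): offset=20
After 8 (read(2)): returned '', offset=20

Answer: W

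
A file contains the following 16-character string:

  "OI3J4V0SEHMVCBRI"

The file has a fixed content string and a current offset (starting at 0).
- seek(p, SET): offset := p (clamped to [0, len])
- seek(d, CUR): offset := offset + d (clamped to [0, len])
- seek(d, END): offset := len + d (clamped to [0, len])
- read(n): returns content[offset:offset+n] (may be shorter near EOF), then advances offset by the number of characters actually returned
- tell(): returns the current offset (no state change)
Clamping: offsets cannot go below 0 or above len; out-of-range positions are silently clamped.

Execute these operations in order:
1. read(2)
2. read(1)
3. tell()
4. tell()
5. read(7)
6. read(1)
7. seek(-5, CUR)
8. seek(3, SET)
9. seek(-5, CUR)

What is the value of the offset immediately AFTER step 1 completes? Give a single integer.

After 1 (read(2)): returned 'OI', offset=2

Answer: 2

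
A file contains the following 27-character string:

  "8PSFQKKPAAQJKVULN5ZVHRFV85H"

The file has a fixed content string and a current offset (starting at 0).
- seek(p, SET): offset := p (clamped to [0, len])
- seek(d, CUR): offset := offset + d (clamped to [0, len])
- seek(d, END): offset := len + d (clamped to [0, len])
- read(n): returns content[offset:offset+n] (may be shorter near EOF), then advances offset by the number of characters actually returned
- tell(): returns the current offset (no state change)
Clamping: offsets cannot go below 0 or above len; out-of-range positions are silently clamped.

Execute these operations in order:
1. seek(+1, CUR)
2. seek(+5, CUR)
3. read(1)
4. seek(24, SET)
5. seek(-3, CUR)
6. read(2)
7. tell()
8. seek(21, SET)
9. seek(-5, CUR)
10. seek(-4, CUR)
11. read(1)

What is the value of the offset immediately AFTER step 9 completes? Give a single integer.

After 1 (seek(+1, CUR)): offset=1
After 2 (seek(+5, CUR)): offset=6
After 3 (read(1)): returned 'K', offset=7
After 4 (seek(24, SET)): offset=24
After 5 (seek(-3, CUR)): offset=21
After 6 (read(2)): returned 'RF', offset=23
After 7 (tell()): offset=23
After 8 (seek(21, SET)): offset=21
After 9 (seek(-5, CUR)): offset=16

Answer: 16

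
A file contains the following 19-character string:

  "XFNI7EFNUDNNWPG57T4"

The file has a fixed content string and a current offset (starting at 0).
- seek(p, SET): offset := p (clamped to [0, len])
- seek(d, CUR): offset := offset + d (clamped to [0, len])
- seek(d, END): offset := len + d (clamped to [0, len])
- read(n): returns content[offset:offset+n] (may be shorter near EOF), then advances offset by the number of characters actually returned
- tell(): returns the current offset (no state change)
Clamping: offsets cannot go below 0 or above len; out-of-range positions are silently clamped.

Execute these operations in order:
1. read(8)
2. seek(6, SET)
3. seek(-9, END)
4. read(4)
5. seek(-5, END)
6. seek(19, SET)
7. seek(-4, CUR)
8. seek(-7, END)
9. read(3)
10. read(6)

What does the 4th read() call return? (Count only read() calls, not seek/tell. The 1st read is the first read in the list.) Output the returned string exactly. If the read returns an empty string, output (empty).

After 1 (read(8)): returned 'XFNI7EFN', offset=8
After 2 (seek(6, SET)): offset=6
After 3 (seek(-9, END)): offset=10
After 4 (read(4)): returned 'NNWP', offset=14
After 5 (seek(-5, END)): offset=14
After 6 (seek(19, SET)): offset=19
After 7 (seek(-4, CUR)): offset=15
After 8 (seek(-7, END)): offset=12
After 9 (read(3)): returned 'WPG', offset=15
After 10 (read(6)): returned '57T4', offset=19

Answer: 57T4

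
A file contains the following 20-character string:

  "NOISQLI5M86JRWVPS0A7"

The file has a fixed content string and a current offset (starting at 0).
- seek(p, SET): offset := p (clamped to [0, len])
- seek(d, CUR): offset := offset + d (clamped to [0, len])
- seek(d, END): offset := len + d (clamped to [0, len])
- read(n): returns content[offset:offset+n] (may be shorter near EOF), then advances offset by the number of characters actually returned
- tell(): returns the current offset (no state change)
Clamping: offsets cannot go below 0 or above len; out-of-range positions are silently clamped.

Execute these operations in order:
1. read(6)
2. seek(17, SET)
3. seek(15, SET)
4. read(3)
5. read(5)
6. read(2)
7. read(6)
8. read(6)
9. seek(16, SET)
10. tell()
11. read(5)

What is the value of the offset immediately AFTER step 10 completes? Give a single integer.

Answer: 16

Derivation:
After 1 (read(6)): returned 'NOISQL', offset=6
After 2 (seek(17, SET)): offset=17
After 3 (seek(15, SET)): offset=15
After 4 (read(3)): returned 'PS0', offset=18
After 5 (read(5)): returned 'A7', offset=20
After 6 (read(2)): returned '', offset=20
After 7 (read(6)): returned '', offset=20
After 8 (read(6)): returned '', offset=20
After 9 (seek(16, SET)): offset=16
After 10 (tell()): offset=16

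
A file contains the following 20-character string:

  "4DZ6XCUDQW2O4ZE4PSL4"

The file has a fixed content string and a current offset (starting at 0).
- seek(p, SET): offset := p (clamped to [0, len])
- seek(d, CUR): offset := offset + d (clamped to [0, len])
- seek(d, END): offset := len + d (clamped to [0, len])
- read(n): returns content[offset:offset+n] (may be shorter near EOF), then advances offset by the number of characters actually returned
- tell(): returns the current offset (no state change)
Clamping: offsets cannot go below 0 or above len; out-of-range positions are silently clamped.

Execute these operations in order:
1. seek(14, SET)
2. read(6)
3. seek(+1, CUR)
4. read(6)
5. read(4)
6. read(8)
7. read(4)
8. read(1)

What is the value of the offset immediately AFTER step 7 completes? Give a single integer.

After 1 (seek(14, SET)): offset=14
After 2 (read(6)): returned 'E4PSL4', offset=20
After 3 (seek(+1, CUR)): offset=20
After 4 (read(6)): returned '', offset=20
After 5 (read(4)): returned '', offset=20
After 6 (read(8)): returned '', offset=20
After 7 (read(4)): returned '', offset=20

Answer: 20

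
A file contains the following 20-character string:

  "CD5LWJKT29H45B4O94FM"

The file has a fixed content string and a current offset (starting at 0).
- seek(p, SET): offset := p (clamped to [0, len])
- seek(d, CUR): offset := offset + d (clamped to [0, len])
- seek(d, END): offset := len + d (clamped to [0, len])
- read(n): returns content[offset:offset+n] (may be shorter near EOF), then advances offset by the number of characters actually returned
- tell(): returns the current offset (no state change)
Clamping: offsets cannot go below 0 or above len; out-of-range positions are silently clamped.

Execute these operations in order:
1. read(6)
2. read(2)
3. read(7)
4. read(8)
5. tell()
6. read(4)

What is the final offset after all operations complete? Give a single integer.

Answer: 20

Derivation:
After 1 (read(6)): returned 'CD5LWJ', offset=6
After 2 (read(2)): returned 'KT', offset=8
After 3 (read(7)): returned '29H45B4', offset=15
After 4 (read(8)): returned 'O94FM', offset=20
After 5 (tell()): offset=20
After 6 (read(4)): returned '', offset=20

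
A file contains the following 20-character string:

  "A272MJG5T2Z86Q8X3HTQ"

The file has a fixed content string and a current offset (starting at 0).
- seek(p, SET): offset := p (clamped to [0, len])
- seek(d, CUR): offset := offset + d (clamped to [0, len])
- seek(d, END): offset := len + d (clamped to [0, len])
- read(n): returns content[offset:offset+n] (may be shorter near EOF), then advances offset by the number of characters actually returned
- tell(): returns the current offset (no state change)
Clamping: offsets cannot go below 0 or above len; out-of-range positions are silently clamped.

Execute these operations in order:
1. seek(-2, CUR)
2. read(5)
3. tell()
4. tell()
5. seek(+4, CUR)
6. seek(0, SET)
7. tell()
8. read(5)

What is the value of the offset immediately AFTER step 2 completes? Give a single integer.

Answer: 5

Derivation:
After 1 (seek(-2, CUR)): offset=0
After 2 (read(5)): returned 'A272M', offset=5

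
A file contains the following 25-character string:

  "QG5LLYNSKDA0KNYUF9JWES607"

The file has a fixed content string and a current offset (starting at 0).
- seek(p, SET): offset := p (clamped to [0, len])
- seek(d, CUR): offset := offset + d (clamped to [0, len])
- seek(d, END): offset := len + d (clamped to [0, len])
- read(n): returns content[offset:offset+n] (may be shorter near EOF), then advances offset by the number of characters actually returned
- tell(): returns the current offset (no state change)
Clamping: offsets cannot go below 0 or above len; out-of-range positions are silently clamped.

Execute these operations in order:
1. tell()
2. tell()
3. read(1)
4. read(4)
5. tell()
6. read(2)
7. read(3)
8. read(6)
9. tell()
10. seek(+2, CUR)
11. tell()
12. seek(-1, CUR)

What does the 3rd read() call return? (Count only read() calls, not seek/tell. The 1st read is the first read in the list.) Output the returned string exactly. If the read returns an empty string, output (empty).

Answer: YN

Derivation:
After 1 (tell()): offset=0
After 2 (tell()): offset=0
After 3 (read(1)): returned 'Q', offset=1
After 4 (read(4)): returned 'G5LL', offset=5
After 5 (tell()): offset=5
After 6 (read(2)): returned 'YN', offset=7
After 7 (read(3)): returned 'SKD', offset=10
After 8 (read(6)): returned 'A0KNYU', offset=16
After 9 (tell()): offset=16
After 10 (seek(+2, CUR)): offset=18
After 11 (tell()): offset=18
After 12 (seek(-1, CUR)): offset=17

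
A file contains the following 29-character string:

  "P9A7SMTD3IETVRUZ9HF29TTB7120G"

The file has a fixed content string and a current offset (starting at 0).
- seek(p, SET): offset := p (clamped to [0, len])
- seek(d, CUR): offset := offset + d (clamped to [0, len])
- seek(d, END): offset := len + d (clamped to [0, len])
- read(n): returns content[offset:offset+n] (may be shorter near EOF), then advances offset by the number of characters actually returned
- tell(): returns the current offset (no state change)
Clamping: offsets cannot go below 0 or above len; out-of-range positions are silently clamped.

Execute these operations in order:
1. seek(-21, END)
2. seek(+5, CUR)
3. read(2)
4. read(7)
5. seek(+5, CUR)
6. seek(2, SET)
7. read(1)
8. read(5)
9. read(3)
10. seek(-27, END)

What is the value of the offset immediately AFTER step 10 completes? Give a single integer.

Answer: 2

Derivation:
After 1 (seek(-21, END)): offset=8
After 2 (seek(+5, CUR)): offset=13
After 3 (read(2)): returned 'RU', offset=15
After 4 (read(7)): returned 'Z9HF29T', offset=22
After 5 (seek(+5, CUR)): offset=27
After 6 (seek(2, SET)): offset=2
After 7 (read(1)): returned 'A', offset=3
After 8 (read(5)): returned '7SMTD', offset=8
After 9 (read(3)): returned '3IE', offset=11
After 10 (seek(-27, END)): offset=2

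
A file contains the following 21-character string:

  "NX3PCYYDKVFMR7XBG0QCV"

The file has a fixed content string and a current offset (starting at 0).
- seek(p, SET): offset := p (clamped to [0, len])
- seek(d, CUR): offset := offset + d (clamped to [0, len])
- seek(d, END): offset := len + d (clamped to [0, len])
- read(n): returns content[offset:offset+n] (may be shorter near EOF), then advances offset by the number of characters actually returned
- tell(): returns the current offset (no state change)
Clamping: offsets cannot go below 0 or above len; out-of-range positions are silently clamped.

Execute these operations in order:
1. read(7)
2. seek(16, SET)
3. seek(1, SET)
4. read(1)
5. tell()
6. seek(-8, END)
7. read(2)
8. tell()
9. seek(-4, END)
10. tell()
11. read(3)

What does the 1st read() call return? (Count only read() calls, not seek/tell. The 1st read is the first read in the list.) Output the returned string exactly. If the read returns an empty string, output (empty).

Answer: NX3PCYY

Derivation:
After 1 (read(7)): returned 'NX3PCYY', offset=7
After 2 (seek(16, SET)): offset=16
After 3 (seek(1, SET)): offset=1
After 4 (read(1)): returned 'X', offset=2
After 5 (tell()): offset=2
After 6 (seek(-8, END)): offset=13
After 7 (read(2)): returned '7X', offset=15
After 8 (tell()): offset=15
After 9 (seek(-4, END)): offset=17
After 10 (tell()): offset=17
After 11 (read(3)): returned '0QC', offset=20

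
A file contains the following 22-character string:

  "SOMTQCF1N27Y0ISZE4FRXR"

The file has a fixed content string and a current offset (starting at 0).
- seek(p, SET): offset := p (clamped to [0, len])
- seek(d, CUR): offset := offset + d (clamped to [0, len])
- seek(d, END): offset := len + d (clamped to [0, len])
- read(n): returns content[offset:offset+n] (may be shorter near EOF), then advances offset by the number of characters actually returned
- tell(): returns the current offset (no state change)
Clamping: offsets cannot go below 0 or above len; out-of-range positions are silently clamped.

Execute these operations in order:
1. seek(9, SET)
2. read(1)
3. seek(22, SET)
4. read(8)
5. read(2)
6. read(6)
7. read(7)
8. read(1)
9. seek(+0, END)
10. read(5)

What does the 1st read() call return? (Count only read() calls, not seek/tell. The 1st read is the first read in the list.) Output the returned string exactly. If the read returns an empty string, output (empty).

After 1 (seek(9, SET)): offset=9
After 2 (read(1)): returned '2', offset=10
After 3 (seek(22, SET)): offset=22
After 4 (read(8)): returned '', offset=22
After 5 (read(2)): returned '', offset=22
After 6 (read(6)): returned '', offset=22
After 7 (read(7)): returned '', offset=22
After 8 (read(1)): returned '', offset=22
After 9 (seek(+0, END)): offset=22
After 10 (read(5)): returned '', offset=22

Answer: 2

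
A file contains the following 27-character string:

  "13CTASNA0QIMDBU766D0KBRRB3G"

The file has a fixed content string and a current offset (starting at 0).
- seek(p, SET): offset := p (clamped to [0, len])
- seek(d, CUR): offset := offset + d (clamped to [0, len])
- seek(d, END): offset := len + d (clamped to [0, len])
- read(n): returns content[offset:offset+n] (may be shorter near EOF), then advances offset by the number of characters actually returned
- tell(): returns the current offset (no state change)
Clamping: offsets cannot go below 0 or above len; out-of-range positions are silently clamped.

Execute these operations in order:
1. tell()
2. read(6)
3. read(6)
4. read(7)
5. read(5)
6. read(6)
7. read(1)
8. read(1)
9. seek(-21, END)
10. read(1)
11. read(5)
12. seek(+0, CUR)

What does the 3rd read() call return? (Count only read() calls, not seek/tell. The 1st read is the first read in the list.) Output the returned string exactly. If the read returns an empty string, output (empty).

Answer: DBU766D

Derivation:
After 1 (tell()): offset=0
After 2 (read(6)): returned '13CTAS', offset=6
After 3 (read(6)): returned 'NA0QIM', offset=12
After 4 (read(7)): returned 'DBU766D', offset=19
After 5 (read(5)): returned '0KBRR', offset=24
After 6 (read(6)): returned 'B3G', offset=27
After 7 (read(1)): returned '', offset=27
After 8 (read(1)): returned '', offset=27
After 9 (seek(-21, END)): offset=6
After 10 (read(1)): returned 'N', offset=7
After 11 (read(5)): returned 'A0QIM', offset=12
After 12 (seek(+0, CUR)): offset=12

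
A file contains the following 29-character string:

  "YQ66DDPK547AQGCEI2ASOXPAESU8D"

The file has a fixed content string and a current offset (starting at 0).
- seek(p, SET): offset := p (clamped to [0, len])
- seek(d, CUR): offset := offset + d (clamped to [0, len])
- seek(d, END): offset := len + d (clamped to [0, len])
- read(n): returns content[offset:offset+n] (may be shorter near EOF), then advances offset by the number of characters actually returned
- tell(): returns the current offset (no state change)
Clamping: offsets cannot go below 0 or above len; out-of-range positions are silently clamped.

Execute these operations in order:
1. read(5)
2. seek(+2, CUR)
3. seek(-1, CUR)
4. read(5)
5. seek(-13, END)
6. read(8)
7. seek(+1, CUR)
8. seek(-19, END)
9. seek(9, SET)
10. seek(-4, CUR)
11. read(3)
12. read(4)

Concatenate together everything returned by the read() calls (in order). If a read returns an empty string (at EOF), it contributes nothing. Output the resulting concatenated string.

Answer: YQ66DPK547I2ASOXPADPK547A

Derivation:
After 1 (read(5)): returned 'YQ66D', offset=5
After 2 (seek(+2, CUR)): offset=7
After 3 (seek(-1, CUR)): offset=6
After 4 (read(5)): returned 'PK547', offset=11
After 5 (seek(-13, END)): offset=16
After 6 (read(8)): returned 'I2ASOXPA', offset=24
After 7 (seek(+1, CUR)): offset=25
After 8 (seek(-19, END)): offset=10
After 9 (seek(9, SET)): offset=9
After 10 (seek(-4, CUR)): offset=5
After 11 (read(3)): returned 'DPK', offset=8
After 12 (read(4)): returned '547A', offset=12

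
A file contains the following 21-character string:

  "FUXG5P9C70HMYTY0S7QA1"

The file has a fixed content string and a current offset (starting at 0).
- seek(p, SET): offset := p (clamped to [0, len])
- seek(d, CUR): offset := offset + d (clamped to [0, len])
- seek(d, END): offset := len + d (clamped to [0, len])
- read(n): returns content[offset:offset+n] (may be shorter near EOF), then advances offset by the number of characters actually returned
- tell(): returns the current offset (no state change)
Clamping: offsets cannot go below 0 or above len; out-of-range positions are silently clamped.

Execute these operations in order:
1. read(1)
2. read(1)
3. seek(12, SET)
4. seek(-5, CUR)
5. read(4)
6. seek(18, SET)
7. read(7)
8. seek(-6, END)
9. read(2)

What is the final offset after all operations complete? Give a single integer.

After 1 (read(1)): returned 'F', offset=1
After 2 (read(1)): returned 'U', offset=2
After 3 (seek(12, SET)): offset=12
After 4 (seek(-5, CUR)): offset=7
After 5 (read(4)): returned 'C70H', offset=11
After 6 (seek(18, SET)): offset=18
After 7 (read(7)): returned 'QA1', offset=21
After 8 (seek(-6, END)): offset=15
After 9 (read(2)): returned '0S', offset=17

Answer: 17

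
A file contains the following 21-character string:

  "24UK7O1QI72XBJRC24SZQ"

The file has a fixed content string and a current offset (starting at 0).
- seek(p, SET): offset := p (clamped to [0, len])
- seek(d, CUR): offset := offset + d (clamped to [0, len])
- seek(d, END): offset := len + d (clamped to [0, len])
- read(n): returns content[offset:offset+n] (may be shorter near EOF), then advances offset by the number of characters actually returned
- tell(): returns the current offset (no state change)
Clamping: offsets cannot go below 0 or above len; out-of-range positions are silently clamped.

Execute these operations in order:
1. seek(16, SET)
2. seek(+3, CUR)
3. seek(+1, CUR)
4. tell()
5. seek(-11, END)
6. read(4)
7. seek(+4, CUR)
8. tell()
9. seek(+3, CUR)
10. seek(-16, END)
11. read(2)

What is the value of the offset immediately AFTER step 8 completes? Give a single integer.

Answer: 18

Derivation:
After 1 (seek(16, SET)): offset=16
After 2 (seek(+3, CUR)): offset=19
After 3 (seek(+1, CUR)): offset=20
After 4 (tell()): offset=20
After 5 (seek(-11, END)): offset=10
After 6 (read(4)): returned '2XBJ', offset=14
After 7 (seek(+4, CUR)): offset=18
After 8 (tell()): offset=18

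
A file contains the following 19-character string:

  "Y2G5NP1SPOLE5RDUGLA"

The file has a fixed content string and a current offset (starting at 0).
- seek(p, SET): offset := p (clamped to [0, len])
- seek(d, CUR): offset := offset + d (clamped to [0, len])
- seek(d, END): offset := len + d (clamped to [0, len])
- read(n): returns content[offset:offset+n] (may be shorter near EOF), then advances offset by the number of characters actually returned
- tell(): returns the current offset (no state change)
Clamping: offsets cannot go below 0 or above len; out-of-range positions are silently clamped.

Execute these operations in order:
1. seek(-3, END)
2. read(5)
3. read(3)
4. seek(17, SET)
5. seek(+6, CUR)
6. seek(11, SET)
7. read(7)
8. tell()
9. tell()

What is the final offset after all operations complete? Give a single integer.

After 1 (seek(-3, END)): offset=16
After 2 (read(5)): returned 'GLA', offset=19
After 3 (read(3)): returned '', offset=19
After 4 (seek(17, SET)): offset=17
After 5 (seek(+6, CUR)): offset=19
After 6 (seek(11, SET)): offset=11
After 7 (read(7)): returned 'E5RDUGL', offset=18
After 8 (tell()): offset=18
After 9 (tell()): offset=18

Answer: 18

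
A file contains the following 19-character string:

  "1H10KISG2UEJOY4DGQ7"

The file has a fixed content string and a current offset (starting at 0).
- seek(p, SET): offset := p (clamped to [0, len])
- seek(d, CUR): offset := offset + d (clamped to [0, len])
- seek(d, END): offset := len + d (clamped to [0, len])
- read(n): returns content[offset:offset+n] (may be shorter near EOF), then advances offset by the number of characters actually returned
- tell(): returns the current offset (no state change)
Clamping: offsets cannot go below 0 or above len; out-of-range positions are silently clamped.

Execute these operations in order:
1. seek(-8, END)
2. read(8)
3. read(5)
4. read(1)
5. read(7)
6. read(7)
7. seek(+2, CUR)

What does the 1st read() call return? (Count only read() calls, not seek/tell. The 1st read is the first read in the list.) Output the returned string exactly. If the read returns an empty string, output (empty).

Answer: JOY4DGQ7

Derivation:
After 1 (seek(-8, END)): offset=11
After 2 (read(8)): returned 'JOY4DGQ7', offset=19
After 3 (read(5)): returned '', offset=19
After 4 (read(1)): returned '', offset=19
After 5 (read(7)): returned '', offset=19
After 6 (read(7)): returned '', offset=19
After 7 (seek(+2, CUR)): offset=19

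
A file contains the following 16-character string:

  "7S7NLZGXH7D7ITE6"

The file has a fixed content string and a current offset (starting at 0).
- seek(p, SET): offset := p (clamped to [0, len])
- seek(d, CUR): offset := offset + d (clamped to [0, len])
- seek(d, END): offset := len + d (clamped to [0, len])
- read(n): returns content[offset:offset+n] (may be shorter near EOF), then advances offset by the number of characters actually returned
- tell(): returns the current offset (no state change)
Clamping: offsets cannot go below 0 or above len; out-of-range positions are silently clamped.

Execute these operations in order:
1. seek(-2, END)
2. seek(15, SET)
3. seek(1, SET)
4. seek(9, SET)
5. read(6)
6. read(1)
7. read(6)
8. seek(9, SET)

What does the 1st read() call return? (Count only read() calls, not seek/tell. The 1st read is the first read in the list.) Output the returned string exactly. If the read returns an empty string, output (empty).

Answer: 7D7ITE

Derivation:
After 1 (seek(-2, END)): offset=14
After 2 (seek(15, SET)): offset=15
After 3 (seek(1, SET)): offset=1
After 4 (seek(9, SET)): offset=9
After 5 (read(6)): returned '7D7ITE', offset=15
After 6 (read(1)): returned '6', offset=16
After 7 (read(6)): returned '', offset=16
After 8 (seek(9, SET)): offset=9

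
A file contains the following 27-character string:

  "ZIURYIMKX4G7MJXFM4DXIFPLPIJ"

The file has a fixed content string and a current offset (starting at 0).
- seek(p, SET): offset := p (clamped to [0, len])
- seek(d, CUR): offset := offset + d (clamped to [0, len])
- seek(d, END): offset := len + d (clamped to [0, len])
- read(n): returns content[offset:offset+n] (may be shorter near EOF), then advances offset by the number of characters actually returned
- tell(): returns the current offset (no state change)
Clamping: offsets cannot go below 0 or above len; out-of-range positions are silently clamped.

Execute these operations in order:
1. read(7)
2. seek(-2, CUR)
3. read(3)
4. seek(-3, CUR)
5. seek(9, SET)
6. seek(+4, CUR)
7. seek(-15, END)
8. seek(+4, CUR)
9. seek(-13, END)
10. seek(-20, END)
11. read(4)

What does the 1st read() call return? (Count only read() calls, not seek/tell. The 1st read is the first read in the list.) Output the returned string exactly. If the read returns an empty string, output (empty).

After 1 (read(7)): returned 'ZIURYIM', offset=7
After 2 (seek(-2, CUR)): offset=5
After 3 (read(3)): returned 'IMK', offset=8
After 4 (seek(-3, CUR)): offset=5
After 5 (seek(9, SET)): offset=9
After 6 (seek(+4, CUR)): offset=13
After 7 (seek(-15, END)): offset=12
After 8 (seek(+4, CUR)): offset=16
After 9 (seek(-13, END)): offset=14
After 10 (seek(-20, END)): offset=7
After 11 (read(4)): returned 'KX4G', offset=11

Answer: ZIURYIM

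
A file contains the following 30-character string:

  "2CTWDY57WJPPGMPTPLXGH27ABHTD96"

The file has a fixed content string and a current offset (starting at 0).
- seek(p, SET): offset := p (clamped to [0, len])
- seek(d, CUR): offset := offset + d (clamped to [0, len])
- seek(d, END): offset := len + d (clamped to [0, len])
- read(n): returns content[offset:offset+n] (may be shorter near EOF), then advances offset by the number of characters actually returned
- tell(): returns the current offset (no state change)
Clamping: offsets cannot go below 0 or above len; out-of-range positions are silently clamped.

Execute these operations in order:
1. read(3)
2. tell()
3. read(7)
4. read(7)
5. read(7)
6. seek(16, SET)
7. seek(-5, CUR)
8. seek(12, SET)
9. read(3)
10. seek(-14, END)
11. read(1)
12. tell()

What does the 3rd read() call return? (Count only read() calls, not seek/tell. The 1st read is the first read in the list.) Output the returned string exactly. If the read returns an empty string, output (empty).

Answer: PPGMPTP

Derivation:
After 1 (read(3)): returned '2CT', offset=3
After 2 (tell()): offset=3
After 3 (read(7)): returned 'WDY57WJ', offset=10
After 4 (read(7)): returned 'PPGMPTP', offset=17
After 5 (read(7)): returned 'LXGH27A', offset=24
After 6 (seek(16, SET)): offset=16
After 7 (seek(-5, CUR)): offset=11
After 8 (seek(12, SET)): offset=12
After 9 (read(3)): returned 'GMP', offset=15
After 10 (seek(-14, END)): offset=16
After 11 (read(1)): returned 'P', offset=17
After 12 (tell()): offset=17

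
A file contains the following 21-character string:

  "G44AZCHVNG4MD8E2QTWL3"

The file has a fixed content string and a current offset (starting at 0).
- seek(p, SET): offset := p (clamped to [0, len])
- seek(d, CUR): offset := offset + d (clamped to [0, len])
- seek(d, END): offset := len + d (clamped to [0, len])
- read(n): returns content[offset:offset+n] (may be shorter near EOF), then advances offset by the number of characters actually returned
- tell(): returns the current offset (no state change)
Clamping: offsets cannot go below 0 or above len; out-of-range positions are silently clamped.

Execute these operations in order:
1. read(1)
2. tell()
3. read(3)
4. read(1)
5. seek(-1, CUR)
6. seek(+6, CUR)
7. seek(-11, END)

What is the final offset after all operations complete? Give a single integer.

After 1 (read(1)): returned 'G', offset=1
After 2 (tell()): offset=1
After 3 (read(3)): returned '44A', offset=4
After 4 (read(1)): returned 'Z', offset=5
After 5 (seek(-1, CUR)): offset=4
After 6 (seek(+6, CUR)): offset=10
After 7 (seek(-11, END)): offset=10

Answer: 10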